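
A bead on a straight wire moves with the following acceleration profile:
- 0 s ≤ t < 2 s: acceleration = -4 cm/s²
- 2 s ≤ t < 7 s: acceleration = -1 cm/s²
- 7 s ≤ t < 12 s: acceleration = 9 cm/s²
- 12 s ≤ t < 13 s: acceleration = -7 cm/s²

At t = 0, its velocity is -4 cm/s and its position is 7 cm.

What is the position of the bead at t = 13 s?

-29.5 cm

On each constant-a segment, Δv = aΔt and Δx = v₀Δt + ½aΔt²; chain segment to segment.
0–2 s: v starts -4 cm/s; Δx = -4·2 + ½·-4·2² = -16 cm; v ends -12 cm/s.
2–7 s: v starts -12 cm/s; Δx = -12·5 + ½·-1·5² = -72.5 cm; v ends -17 cm/s.
7–12 s: v starts -17 cm/s; Δx = -17·5 + ½·9·5² = 27.5 cm; v ends 28 cm/s.
12–13 s: v starts 28 cm/s; Δx = 28·1 + ½·-7·1² = 24.5 cm; v ends 21 cm/s.
x(13) = 7 + Σ Δx = -29.5 cm.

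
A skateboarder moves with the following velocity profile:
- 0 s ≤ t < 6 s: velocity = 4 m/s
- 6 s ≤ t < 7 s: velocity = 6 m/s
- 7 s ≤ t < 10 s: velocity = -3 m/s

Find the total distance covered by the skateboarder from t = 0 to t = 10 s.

39 m

Distance (not displacement) is the total path length: add the absolute areas under v-t.
0–6 s: |4| × 6 = 24 m
6–7 s: |6| × 1 = 6 m
7–10 s: |-3| × 3 = 9 m
Total distance = 39 m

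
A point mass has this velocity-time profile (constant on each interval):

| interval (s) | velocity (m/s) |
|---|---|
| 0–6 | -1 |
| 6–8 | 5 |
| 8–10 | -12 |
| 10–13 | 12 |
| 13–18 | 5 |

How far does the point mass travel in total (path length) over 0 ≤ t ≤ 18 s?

101 m

Total distance travelled is ∫|v| dt — sum the magnitudes of each area piece.
0–6 s: |-1| × 6 = 6 m
6–8 s: |5| × 2 = 10 m
8–10 s: |-12| × 2 = 24 m
10–13 s: |12| × 3 = 36 m
13–18 s: |5| × 5 = 25 m
Total distance = 101 m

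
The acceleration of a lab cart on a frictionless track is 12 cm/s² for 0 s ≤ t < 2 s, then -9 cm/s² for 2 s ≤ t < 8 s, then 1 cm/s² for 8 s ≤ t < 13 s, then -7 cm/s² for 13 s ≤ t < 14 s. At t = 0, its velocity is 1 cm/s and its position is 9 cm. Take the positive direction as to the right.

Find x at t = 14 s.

-137 cm

On each constant-a segment, Δv = aΔt and Δx = v₀Δt + ½aΔt²; chain segment to segment.
0–2 s: v starts 1 cm/s; Δx = 1·2 + ½·12·2² = 26 cm; v ends 25 cm/s.
2–8 s: v starts 25 cm/s; Δx = 25·6 + ½·-9·6² = -12 cm; v ends -29 cm/s.
8–13 s: v starts -29 cm/s; Δx = -29·5 + ½·1·5² = -132.5 cm; v ends -24 cm/s.
13–14 s: v starts -24 cm/s; Δx = -24·1 + ½·-7·1² = -27.5 cm; v ends -31 cm/s.
x(14) = 9 + Σ Δx = -137 cm.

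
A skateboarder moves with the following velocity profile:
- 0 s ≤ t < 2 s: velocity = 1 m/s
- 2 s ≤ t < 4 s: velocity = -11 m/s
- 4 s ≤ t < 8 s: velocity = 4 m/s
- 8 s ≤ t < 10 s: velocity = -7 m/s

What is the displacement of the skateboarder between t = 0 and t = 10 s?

-18 m

Net displacement equals the area under the velocity-time graph (areas below the axis count negative).
0–2 s: 1 × 2 = 2 m
2–4 s: -11 × 2 = -22 m
4–8 s: 4 × 4 = 16 m
8–10 s: -7 × 2 = -14 m
Net displacement = -18 m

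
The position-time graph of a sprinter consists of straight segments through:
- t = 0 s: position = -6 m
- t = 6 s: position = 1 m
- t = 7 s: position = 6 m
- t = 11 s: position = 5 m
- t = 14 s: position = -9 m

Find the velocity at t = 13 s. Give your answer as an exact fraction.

-14/3 m/s

Velocity is the slope of the x-t graph on 11–14 s: (-9 − 5)/(14 − 11) = -14/3 m/s.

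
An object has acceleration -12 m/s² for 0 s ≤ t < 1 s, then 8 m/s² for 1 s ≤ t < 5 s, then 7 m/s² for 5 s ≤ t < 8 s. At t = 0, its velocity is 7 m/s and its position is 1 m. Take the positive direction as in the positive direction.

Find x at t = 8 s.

On each constant-a segment, Δv = aΔt and Δx = v₀Δt + ½aΔt²; chain segment to segment.
0–1 s: v starts 7 m/s; Δx = 7·1 + ½·-12·1² = 1 m; v ends -5 m/s.
1–5 s: v starts -5 m/s; Δx = -5·4 + ½·8·4² = 44 m; v ends 27 m/s.
5–8 s: v starts 27 m/s; Δx = 27·3 + ½·7·3² = 112.5 m; v ends 48 m/s.
x(8) = 1 + Σ Δx = 158.5 m.

158.5 m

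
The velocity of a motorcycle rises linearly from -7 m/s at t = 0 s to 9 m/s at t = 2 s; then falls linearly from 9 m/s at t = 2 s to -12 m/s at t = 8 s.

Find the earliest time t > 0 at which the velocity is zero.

t = 0.875 s

v changes sign on 0–2 s (from -7 to 9); the graph is linear there, so v = 0 at t = 0 + (7)·(2 − 0)/(9 − -7) = 0.875 s.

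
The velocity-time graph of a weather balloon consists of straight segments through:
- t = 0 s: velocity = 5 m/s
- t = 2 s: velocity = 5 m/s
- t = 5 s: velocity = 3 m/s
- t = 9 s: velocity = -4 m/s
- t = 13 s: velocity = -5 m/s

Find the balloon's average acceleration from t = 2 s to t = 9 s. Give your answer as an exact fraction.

Average acceleration = Δv/Δt = (-4 − 5)/(9 − 2) = -9/7 m/s².

-9/7 m/s²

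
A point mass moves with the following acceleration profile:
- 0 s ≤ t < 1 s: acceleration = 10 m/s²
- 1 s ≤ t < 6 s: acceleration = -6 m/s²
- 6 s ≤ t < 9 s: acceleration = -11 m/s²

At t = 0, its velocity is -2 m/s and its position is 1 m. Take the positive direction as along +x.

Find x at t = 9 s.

-146.5 m

On each constant-a segment, Δv = aΔt and Δx = v₀Δt + ½aΔt²; chain segment to segment.
0–1 s: v starts -2 m/s; Δx = -2·1 + ½·10·1² = 3 m; v ends 8 m/s.
1–6 s: v starts 8 m/s; Δx = 8·5 + ½·-6·5² = -35 m; v ends -22 m/s.
6–9 s: v starts -22 m/s; Δx = -22·3 + ½·-11·3² = -115.5 m; v ends -55 m/s.
x(9) = 1 + Σ Δx = -146.5 m.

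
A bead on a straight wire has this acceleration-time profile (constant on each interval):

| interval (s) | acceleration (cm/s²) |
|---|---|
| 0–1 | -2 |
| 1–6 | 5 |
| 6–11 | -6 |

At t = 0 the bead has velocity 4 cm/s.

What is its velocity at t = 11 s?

-3 cm/s

Δv equals the area under the a-t graph; then v = v₀ + Δv.
0–1 s: -2 × 1 = -2 cm/s
1–6 s: 5 × 5 = 25 cm/s
6–11 s: -6 × 5 = -30 cm/s
Δv = -7 cm/s, so v(11) = 4 + (-7) = -3 cm/s.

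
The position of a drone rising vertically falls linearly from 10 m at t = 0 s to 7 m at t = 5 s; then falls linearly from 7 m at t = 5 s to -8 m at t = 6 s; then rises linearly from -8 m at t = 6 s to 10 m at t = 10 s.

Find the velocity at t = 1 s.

Velocity is the slope of the x-t graph on 0–5 s: (7 − 10)/(5 − 0) = -0.6 m/s.

-0.6 m/s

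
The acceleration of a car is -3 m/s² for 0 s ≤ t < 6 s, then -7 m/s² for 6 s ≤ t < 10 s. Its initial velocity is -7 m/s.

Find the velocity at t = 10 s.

-53 m/s

Δv equals the area under the a-t graph; then v = v₀ + Δv.
0–6 s: -3 × 6 = -18 m/s
6–10 s: -7 × 4 = -28 m/s
Δv = -46 m/s, so v(10) = -7 + (-46) = -53 m/s.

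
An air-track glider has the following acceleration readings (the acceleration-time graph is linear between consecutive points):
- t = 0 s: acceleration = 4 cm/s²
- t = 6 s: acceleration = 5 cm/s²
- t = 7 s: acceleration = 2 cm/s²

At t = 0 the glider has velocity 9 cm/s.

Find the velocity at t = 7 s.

39.5 cm/s

Δv equals the area under the a-t graph; then v = v₀ + Δv.
0–6 s: ½(4 + 5)(6) = 27 cm/s
6–7 s: ½(5 + 2)(1) = 3.5 cm/s
Δv = 30.5 cm/s, so v(7) = 9 + (30.5) = 39.5 cm/s.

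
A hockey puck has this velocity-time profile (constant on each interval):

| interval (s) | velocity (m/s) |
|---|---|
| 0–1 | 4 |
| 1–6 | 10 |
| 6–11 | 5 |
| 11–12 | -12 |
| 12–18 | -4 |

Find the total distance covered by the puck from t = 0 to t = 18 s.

115 m

Distance (not displacement) is the total path length: add the absolute areas under v-t.
0–1 s: |4| × 1 = 4 m
1–6 s: |10| × 5 = 50 m
6–11 s: |5| × 5 = 25 m
11–12 s: |-12| × 1 = 12 m
12–18 s: |-4| × 6 = 24 m
Total distance = 115 m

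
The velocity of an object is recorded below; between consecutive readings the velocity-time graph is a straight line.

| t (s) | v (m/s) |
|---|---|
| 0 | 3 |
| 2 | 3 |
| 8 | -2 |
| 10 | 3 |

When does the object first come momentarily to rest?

t = 5.6 s

v changes sign on 2–8 s (from 3 to -2); the graph is linear there, so v = 0 at t = 2 + (-3)·(8 − 2)/(-2 − 3) = 5.6 s.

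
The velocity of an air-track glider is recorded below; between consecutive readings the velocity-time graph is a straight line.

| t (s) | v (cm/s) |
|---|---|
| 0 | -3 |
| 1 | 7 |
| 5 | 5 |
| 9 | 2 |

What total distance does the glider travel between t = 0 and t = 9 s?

Distance (not displacement) is the total path length: add the absolute areas under v-t.
0–1 s: v = 0 at t = 0.3 s; triangle areas 0.45 + 2.45 = 2.9 cm
1–5 s: |½(7 + 5)(4)| = 24 cm
5–9 s: |½(5 + 2)(4)| = 14 cm
Total distance = 40.9 cm

40.9 cm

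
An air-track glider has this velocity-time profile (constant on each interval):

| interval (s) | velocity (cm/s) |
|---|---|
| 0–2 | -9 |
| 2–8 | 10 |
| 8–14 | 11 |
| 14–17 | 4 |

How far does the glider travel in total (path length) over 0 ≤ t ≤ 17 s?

156 cm

Distance (not displacement) is the total path length: add the absolute areas under v-t.
0–2 s: |-9| × 2 = 18 cm
2–8 s: |10| × 6 = 60 cm
8–14 s: |11| × 6 = 66 cm
14–17 s: |4| × 3 = 12 cm
Total distance = 156 cm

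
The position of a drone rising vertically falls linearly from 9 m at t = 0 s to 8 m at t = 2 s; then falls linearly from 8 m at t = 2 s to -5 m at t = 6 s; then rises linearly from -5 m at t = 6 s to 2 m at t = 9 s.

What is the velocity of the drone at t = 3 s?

Velocity is the slope of the x-t graph on 2–6 s: (-5 − 8)/(6 − 2) = -3.25 m/s.

-3.25 m/s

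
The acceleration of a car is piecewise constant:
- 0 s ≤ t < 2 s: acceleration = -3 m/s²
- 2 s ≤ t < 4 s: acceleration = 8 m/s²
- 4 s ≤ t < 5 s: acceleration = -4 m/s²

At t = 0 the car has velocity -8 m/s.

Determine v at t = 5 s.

Δv equals the area under the a-t graph; then v = v₀ + Δv.
0–2 s: -3 × 2 = -6 m/s
2–4 s: 8 × 2 = 16 m/s
4–5 s: -4 × 1 = -4 m/s
Δv = 6 m/s, so v(5) = -8 + (6) = -2 m/s.

-2 m/s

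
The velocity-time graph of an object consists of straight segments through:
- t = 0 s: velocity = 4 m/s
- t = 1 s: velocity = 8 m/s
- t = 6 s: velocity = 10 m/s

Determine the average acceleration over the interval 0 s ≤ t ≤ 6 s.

1 m/s²

Average acceleration = Δv/Δt = (10 − 4)/(6 − 0) = 1 m/s².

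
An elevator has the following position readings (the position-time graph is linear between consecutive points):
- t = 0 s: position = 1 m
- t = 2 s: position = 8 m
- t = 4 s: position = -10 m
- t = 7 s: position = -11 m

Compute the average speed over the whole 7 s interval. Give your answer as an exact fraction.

26/7 m/s

Average speed = (total path length)/(elapsed time); on a piecewise-linear x-t graph the path length is Σ|Δx|.
0–2 s: |Δx| = |8 − 1| = 7 m
2–4 s: |Δx| = |-10 − 8| = 18 m
4–7 s: |Δx| = |-11 − -10| = 1 m
Total path = 26 m; average speed = 26/7 = 26/7 m/s.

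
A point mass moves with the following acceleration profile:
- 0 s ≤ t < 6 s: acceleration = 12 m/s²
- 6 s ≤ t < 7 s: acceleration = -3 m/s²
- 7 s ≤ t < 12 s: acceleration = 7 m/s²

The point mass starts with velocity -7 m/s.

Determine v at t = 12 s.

Δv equals the area under the a-t graph; then v = v₀ + Δv.
0–6 s: 12 × 6 = 72 m/s
6–7 s: -3 × 1 = -3 m/s
7–12 s: 7 × 5 = 35 m/s
Δv = 104 m/s, so v(12) = -7 + (104) = 97 m/s.

97 m/s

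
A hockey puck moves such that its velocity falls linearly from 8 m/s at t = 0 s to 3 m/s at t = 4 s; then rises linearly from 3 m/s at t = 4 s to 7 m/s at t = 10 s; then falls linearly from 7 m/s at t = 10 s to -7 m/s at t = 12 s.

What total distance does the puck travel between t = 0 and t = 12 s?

Distance (not displacement) is the total path length: add the absolute areas under v-t.
0–4 s: |½(8 + 3)(4)| = 22 m
4–10 s: |½(3 + 7)(6)| = 30 m
10–12 s: v = 0 at t = 11 s; triangle areas 3.5 + 3.5 = 7 m
Total distance = 59 m

59 m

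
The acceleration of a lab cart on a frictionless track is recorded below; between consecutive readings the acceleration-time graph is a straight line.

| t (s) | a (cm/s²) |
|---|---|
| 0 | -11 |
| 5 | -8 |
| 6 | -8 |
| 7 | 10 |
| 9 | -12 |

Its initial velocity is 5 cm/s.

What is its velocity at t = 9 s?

-51.5 cm/s

Δv equals the area under the a-t graph; then v = v₀ + Δv.
0–5 s: ½(-11 + -8)(5) = -47.5 cm/s
5–6 s: -8 × 1 = -8 cm/s
6–7 s: ½(-8 + 10)(1) = 1 cm/s
7–9 s: ½(10 + -12)(2) = -2 cm/s
Δv = -56.5 cm/s, so v(9) = 5 + (-56.5) = -51.5 cm/s.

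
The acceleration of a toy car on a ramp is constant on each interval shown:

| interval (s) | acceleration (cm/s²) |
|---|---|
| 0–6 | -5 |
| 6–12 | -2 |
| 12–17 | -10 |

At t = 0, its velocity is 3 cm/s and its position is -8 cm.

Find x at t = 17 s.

On each constant-a segment, Δv = aΔt and Δx = v₀Δt + ½aΔt²; chain segment to segment.
0–6 s: v starts 3 cm/s; Δx = 3·6 + ½·-5·6² = -72 cm; v ends -27 cm/s.
6–12 s: v starts -27 cm/s; Δx = -27·6 + ½·-2·6² = -198 cm; v ends -39 cm/s.
12–17 s: v starts -39 cm/s; Δx = -39·5 + ½·-10·5² = -320 cm; v ends -89 cm/s.
x(17) = -8 + Σ Δx = -598 cm.

-598 cm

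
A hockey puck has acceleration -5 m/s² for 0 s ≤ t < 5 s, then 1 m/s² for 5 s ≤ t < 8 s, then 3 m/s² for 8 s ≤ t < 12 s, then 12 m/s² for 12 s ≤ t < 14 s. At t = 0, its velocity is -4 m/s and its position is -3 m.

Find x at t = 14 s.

-252 m

On each constant-a segment, Δv = aΔt and Δx = v₀Δt + ½aΔt²; chain segment to segment.
0–5 s: v starts -4 m/s; Δx = -4·5 + ½·-5·5² = -82.5 m; v ends -29 m/s.
5–8 s: v starts -29 m/s; Δx = -29·3 + ½·1·3² = -82.5 m; v ends -26 m/s.
8–12 s: v starts -26 m/s; Δx = -26·4 + ½·3·4² = -80 m; v ends -14 m/s.
12–14 s: v starts -14 m/s; Δx = -14·2 + ½·12·2² = -4 m; v ends 10 m/s.
x(14) = -3 + Σ Δx = -252 m.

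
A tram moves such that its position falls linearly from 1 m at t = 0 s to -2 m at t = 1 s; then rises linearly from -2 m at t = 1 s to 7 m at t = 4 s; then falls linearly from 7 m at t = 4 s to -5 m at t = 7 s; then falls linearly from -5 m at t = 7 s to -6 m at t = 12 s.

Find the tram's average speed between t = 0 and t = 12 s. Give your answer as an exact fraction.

25/12 m/s

Average speed = (total path length)/(elapsed time); on a piecewise-linear x-t graph the path length is Σ|Δx|.
0–1 s: |Δx| = |-2 − 1| = 3 m
1–4 s: |Δx| = |7 − -2| = 9 m
4–7 s: |Δx| = |-5 − 7| = 12 m
7–12 s: |Δx| = |-6 − -5| = 1 m
Total path = 25 m; average speed = 25/12 = 25/12 m/s.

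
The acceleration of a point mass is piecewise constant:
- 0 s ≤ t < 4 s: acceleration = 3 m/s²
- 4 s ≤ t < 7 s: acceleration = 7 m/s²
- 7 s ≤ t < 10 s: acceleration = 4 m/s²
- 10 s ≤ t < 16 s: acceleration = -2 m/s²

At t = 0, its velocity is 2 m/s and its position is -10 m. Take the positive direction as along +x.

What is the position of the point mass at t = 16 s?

On each constant-a segment, Δv = aΔt and Δx = v₀Δt + ½aΔt²; chain segment to segment.
0–4 s: v starts 2 m/s; Δx = 2·4 + ½·3·4² = 32 m; v ends 14 m/s.
4–7 s: v starts 14 m/s; Δx = 14·3 + ½·7·3² = 73.5 m; v ends 35 m/s.
7–10 s: v starts 35 m/s; Δx = 35·3 + ½·4·3² = 123 m; v ends 47 m/s.
10–16 s: v starts 47 m/s; Δx = 47·6 + ½·-2·6² = 246 m; v ends 35 m/s.
x(16) = -10 + Σ Δx = 464.5 m.

464.5 m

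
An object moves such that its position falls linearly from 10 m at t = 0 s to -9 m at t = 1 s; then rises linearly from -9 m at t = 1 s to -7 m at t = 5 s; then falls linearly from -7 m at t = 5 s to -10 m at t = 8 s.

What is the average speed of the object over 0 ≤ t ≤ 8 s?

Average speed = (total path length)/(elapsed time); on a piecewise-linear x-t graph the path length is Σ|Δx|.
0–1 s: |Δx| = |-9 − 10| = 19 m
1–5 s: |Δx| = |-7 − -9| = 2 m
5–8 s: |Δx| = |-10 − -7| = 3 m
Total path = 24 m; average speed = 24/8 = 3 m/s.

3 m/s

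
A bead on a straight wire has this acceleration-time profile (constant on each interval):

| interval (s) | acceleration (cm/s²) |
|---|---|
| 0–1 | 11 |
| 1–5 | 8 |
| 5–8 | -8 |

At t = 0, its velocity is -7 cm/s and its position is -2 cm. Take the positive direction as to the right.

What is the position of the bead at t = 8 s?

On each constant-a segment, Δv = aΔt and Δx = v₀Δt + ½aΔt²; chain segment to segment.
0–1 s: v starts -7 cm/s; Δx = -7·1 + ½·11·1² = -1.5 cm; v ends 4 cm/s.
1–5 s: v starts 4 cm/s; Δx = 4·4 + ½·8·4² = 80 cm; v ends 36 cm/s.
5–8 s: v starts 36 cm/s; Δx = 36·3 + ½·-8·3² = 72 cm; v ends 12 cm/s.
x(8) = -2 + Σ Δx = 148.5 cm.

148.5 cm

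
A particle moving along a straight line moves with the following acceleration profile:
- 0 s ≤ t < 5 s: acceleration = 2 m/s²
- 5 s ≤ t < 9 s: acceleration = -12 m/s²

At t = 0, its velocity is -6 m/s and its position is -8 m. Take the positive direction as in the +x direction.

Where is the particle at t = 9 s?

-93 m

On each constant-a segment, Δv = aΔt and Δx = v₀Δt + ½aΔt²; chain segment to segment.
0–5 s: v starts -6 m/s; Δx = -6·5 + ½·2·5² = -5 m; v ends 4 m/s.
5–9 s: v starts 4 m/s; Δx = 4·4 + ½·-12·4² = -80 m; v ends -44 m/s.
x(9) = -8 + Σ Δx = -93 m.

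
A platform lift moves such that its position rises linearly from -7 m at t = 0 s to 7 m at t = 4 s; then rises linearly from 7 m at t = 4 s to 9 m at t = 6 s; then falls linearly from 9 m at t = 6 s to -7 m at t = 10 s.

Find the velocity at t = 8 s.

Velocity is the slope of the x-t graph on 6–10 s: (-7 − 9)/(10 − 6) = -4 m/s.

-4 m/s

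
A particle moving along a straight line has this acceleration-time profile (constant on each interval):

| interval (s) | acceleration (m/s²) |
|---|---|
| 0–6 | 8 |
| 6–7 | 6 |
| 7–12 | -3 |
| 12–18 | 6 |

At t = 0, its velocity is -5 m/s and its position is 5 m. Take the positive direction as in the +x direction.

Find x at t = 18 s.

On each constant-a segment, Δv = aΔt and Δx = v₀Δt + ½aΔt²; chain segment to segment.
0–6 s: v starts -5 m/s; Δx = -5·6 + ½·8·6² = 114 m; v ends 43 m/s.
6–7 s: v starts 43 m/s; Δx = 43·1 + ½·6·1² = 46 m; v ends 49 m/s.
7–12 s: v starts 49 m/s; Δx = 49·5 + ½·-3·5² = 207.5 m; v ends 34 m/s.
12–18 s: v starts 34 m/s; Δx = 34·6 + ½·6·6² = 312 m; v ends 70 m/s.
x(18) = 5 + Σ Δx = 684.5 m.

684.5 m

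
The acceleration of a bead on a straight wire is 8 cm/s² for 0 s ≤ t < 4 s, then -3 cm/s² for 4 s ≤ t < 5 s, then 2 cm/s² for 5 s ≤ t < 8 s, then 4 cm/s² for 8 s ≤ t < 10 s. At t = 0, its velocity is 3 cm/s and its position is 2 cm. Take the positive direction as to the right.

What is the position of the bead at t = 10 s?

300.5 cm

On each constant-a segment, Δv = aΔt and Δx = v₀Δt + ½aΔt²; chain segment to segment.
0–4 s: v starts 3 cm/s; Δx = 3·4 + ½·8·4² = 76 cm; v ends 35 cm/s.
4–5 s: v starts 35 cm/s; Δx = 35·1 + ½·-3·1² = 33.5 cm; v ends 32 cm/s.
5–8 s: v starts 32 cm/s; Δx = 32·3 + ½·2·3² = 105 cm; v ends 38 cm/s.
8–10 s: v starts 38 cm/s; Δx = 38·2 + ½·4·2² = 84 cm; v ends 46 cm/s.
x(10) = 2 + Σ Δx = 300.5 cm.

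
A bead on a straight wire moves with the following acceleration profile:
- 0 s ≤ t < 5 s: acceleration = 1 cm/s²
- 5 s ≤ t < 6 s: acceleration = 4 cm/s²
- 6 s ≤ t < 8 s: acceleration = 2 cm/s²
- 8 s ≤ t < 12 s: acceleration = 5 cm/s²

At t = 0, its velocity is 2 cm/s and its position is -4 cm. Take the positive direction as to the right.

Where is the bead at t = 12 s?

On each constant-a segment, Δv = aΔt and Δx = v₀Δt + ½aΔt²; chain segment to segment.
0–5 s: v starts 2 cm/s; Δx = 2·5 + ½·1·5² = 22.5 cm; v ends 7 cm/s.
5–6 s: v starts 7 cm/s; Δx = 7·1 + ½·4·1² = 9 cm; v ends 11 cm/s.
6–8 s: v starts 11 cm/s; Δx = 11·2 + ½·2·2² = 26 cm; v ends 15 cm/s.
8–12 s: v starts 15 cm/s; Δx = 15·4 + ½·5·4² = 100 cm; v ends 35 cm/s.
x(12) = -4 + Σ Δx = 153.5 cm.

153.5 cm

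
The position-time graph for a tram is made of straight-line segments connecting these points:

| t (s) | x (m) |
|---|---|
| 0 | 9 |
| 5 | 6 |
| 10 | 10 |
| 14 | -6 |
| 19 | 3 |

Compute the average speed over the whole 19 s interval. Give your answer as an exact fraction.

Average speed = (total path length)/(elapsed time); on a piecewise-linear x-t graph the path length is Σ|Δx|.
0–5 s: |Δx| = |6 − 9| = 3 m
5–10 s: |Δx| = |10 − 6| = 4 m
10–14 s: |Δx| = |-6 − 10| = 16 m
14–19 s: |Δx| = |3 − -6| = 9 m
Total path = 32 m; average speed = 32/19 = 32/19 m/s.

32/19 m/s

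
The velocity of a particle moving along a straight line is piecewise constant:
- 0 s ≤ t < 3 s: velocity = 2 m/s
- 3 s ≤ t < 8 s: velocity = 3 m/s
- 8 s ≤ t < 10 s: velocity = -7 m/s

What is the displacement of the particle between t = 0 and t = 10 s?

Net displacement equals the area under the velocity-time graph (areas below the axis count negative).
0–3 s: 2 × 3 = 6 m
3–8 s: 3 × 5 = 15 m
8–10 s: -7 × 2 = -14 m
Net displacement = 7 m

7 m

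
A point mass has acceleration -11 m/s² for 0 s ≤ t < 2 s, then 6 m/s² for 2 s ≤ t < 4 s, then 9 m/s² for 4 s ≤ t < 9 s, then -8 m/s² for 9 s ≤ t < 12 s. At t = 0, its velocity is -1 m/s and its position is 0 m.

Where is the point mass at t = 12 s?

On each constant-a segment, Δv = aΔt and Δx = v₀Δt + ½aΔt²; chain segment to segment.
0–2 s: v starts -1 m/s; Δx = -1·2 + ½·-11·2² = -24 m; v ends -23 m/s.
2–4 s: v starts -23 m/s; Δx = -23·2 + ½·6·2² = -34 m; v ends -11 m/s.
4–9 s: v starts -11 m/s; Δx = -11·5 + ½·9·5² = 57.5 m; v ends 34 m/s.
9–12 s: v starts 34 m/s; Δx = 34·3 + ½·-8·3² = 66 m; v ends 10 m/s.
x(12) = 0 + Σ Δx = 65.5 m.

65.5 m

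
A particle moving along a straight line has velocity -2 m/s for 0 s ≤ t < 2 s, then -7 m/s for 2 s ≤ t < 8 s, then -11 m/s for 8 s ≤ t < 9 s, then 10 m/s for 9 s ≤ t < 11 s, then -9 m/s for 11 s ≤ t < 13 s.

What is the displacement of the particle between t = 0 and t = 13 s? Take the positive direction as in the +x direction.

Displacement is the signed area under the v-t curve.
0–2 s: -2 × 2 = -4 m
2–8 s: -7 × 6 = -42 m
8–9 s: -11 × 1 = -11 m
9–11 s: 10 × 2 = 20 m
11–13 s: -9 × 2 = -18 m
Net displacement = -55 m

-55 m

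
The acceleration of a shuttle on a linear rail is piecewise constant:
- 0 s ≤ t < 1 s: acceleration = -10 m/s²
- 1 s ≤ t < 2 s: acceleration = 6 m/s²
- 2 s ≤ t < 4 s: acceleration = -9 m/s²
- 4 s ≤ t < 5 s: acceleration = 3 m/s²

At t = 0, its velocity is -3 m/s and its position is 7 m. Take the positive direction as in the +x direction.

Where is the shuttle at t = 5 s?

-66.5 m

On each constant-a segment, Δv = aΔt and Δx = v₀Δt + ½aΔt²; chain segment to segment.
0–1 s: v starts -3 m/s; Δx = -3·1 + ½·-10·1² = -8 m; v ends -13 m/s.
1–2 s: v starts -13 m/s; Δx = -13·1 + ½·6·1² = -10 m; v ends -7 m/s.
2–4 s: v starts -7 m/s; Δx = -7·2 + ½·-9·2² = -32 m; v ends -25 m/s.
4–5 s: v starts -25 m/s; Δx = -25·1 + ½·3·1² = -23.5 m; v ends -22 m/s.
x(5) = 7 + Σ Δx = -66.5 m.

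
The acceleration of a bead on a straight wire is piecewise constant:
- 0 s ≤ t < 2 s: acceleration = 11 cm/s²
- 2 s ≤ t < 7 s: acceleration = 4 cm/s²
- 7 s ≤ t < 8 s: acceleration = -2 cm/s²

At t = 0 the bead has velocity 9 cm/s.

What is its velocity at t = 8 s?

49 cm/s

Δv equals the area under the a-t graph; then v = v₀ + Δv.
0–2 s: 11 × 2 = 22 cm/s
2–7 s: 4 × 5 = 20 cm/s
7–8 s: -2 × 1 = -2 cm/s
Δv = 40 cm/s, so v(8) = 9 + (40) = 49 cm/s.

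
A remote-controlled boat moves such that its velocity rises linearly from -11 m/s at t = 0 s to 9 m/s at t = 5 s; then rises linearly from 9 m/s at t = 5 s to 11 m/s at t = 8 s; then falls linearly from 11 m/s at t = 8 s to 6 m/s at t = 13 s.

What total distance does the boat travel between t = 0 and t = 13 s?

97.75 m

Total distance travelled is ∫|v| dt — sum the magnitudes of each area piece.
0–5 s: v = 0 at t = 2.75 s; triangle areas 15.125 + 10.125 = 25.25 m
5–8 s: |½(9 + 11)(3)| = 30 m
8–13 s: |½(11 + 6)(5)| = 42.5 m
Total distance = 97.75 m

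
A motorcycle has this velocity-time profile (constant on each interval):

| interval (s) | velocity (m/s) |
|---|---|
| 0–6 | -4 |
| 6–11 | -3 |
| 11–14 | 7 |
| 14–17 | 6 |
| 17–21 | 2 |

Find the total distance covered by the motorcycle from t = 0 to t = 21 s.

86 m

Total distance travelled is ∫|v| dt — sum the magnitudes of each area piece.
0–6 s: |-4| × 6 = 24 m
6–11 s: |-3| × 5 = 15 m
11–14 s: |7| × 3 = 21 m
14–17 s: |6| × 3 = 18 m
17–21 s: |2| × 4 = 8 m
Total distance = 86 m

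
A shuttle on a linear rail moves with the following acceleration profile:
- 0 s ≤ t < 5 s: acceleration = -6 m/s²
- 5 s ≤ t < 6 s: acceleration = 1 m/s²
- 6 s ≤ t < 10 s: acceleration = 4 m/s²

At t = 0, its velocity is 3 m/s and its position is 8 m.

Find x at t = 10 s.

-150.5 m

On each constant-a segment, Δv = aΔt and Δx = v₀Δt + ½aΔt²; chain segment to segment.
0–5 s: v starts 3 m/s; Δx = 3·5 + ½·-6·5² = -60 m; v ends -27 m/s.
5–6 s: v starts -27 m/s; Δx = -27·1 + ½·1·1² = -26.5 m; v ends -26 m/s.
6–10 s: v starts -26 m/s; Δx = -26·4 + ½·4·4² = -72 m; v ends -10 m/s.
x(10) = 8 + Σ Δx = -150.5 m.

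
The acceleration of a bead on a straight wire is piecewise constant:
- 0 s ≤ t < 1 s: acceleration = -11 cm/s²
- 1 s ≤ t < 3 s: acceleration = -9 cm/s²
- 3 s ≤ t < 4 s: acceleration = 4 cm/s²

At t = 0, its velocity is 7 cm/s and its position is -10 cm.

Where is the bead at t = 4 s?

-54.5 cm

On each constant-a segment, Δv = aΔt and Δx = v₀Δt + ½aΔt²; chain segment to segment.
0–1 s: v starts 7 cm/s; Δx = 7·1 + ½·-11·1² = 1.5 cm; v ends -4 cm/s.
1–3 s: v starts -4 cm/s; Δx = -4·2 + ½·-9·2² = -26 cm; v ends -22 cm/s.
3–4 s: v starts -22 cm/s; Δx = -22·1 + ½·4·1² = -20 cm; v ends -18 cm/s.
x(4) = -10 + Σ Δx = -54.5 cm.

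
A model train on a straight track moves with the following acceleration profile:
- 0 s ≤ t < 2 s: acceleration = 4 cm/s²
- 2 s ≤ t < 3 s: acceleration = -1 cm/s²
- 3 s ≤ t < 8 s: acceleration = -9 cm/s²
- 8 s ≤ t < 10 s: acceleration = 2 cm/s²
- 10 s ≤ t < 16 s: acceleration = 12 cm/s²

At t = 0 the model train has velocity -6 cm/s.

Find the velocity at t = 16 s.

Δv equals the area under the a-t graph; then v = v₀ + Δv.
0–2 s: 4 × 2 = 8 cm/s
2–3 s: -1 × 1 = -1 cm/s
3–8 s: -9 × 5 = -45 cm/s
8–10 s: 2 × 2 = 4 cm/s
10–16 s: 12 × 6 = 72 cm/s
Δv = 38 cm/s, so v(16) = -6 + (38) = 32 cm/s.

32 cm/s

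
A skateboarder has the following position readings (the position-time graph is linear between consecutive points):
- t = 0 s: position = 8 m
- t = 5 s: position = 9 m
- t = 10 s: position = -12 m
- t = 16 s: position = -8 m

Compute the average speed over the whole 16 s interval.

Average speed = (total path length)/(elapsed time); on a piecewise-linear x-t graph the path length is Σ|Δx|.
0–5 s: |Δx| = |9 − 8| = 1 m
5–10 s: |Δx| = |-12 − 9| = 21 m
10–16 s: |Δx| = |-8 − -12| = 4 m
Total path = 26 m; average speed = 26/16 = 1.625 m/s.

1.625 m/s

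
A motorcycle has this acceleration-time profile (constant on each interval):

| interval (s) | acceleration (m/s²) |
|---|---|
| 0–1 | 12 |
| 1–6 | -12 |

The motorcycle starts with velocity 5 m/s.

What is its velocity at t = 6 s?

-43 m/s

Δv equals the area under the a-t graph; then v = v₀ + Δv.
0–1 s: 12 × 1 = 12 m/s
1–6 s: -12 × 5 = -60 m/s
Δv = -48 m/s, so v(6) = 5 + (-48) = -43 m/s.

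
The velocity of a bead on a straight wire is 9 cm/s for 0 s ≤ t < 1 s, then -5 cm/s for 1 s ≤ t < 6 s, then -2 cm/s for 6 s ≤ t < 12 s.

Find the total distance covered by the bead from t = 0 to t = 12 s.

Total distance travelled is ∫|v| dt — sum the magnitudes of each area piece.
0–1 s: |9| × 1 = 9 cm
1–6 s: |-5| × 5 = 25 cm
6–12 s: |-2| × 6 = 12 cm
Total distance = 46 cm

46 cm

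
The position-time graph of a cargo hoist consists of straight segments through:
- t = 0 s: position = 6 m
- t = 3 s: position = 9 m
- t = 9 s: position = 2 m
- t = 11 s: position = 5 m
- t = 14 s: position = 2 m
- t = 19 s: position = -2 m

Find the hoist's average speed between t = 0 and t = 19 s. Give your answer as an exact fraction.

Average speed = (total path length)/(elapsed time); on a piecewise-linear x-t graph the path length is Σ|Δx|.
0–3 s: |Δx| = |9 − 6| = 3 m
3–9 s: |Δx| = |2 − 9| = 7 m
9–11 s: |Δx| = |5 − 2| = 3 m
11–14 s: |Δx| = |2 − 5| = 3 m
14–19 s: |Δx| = |-2 − 2| = 4 m
Total path = 20 m; average speed = 20/19 = 20/19 m/s.

20/19 m/s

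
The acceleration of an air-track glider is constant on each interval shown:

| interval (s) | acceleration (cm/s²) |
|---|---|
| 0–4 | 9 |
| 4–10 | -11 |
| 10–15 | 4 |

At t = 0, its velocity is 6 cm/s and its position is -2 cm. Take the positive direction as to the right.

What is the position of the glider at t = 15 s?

78 cm

On each constant-a segment, Δv = aΔt and Δx = v₀Δt + ½aΔt²; chain segment to segment.
0–4 s: v starts 6 cm/s; Δx = 6·4 + ½·9·4² = 96 cm; v ends 42 cm/s.
4–10 s: v starts 42 cm/s; Δx = 42·6 + ½·-11·6² = 54 cm; v ends -24 cm/s.
10–15 s: v starts -24 cm/s; Δx = -24·5 + ½·4·5² = -70 cm; v ends -4 cm/s.
x(15) = -2 + Σ Δx = 78 cm.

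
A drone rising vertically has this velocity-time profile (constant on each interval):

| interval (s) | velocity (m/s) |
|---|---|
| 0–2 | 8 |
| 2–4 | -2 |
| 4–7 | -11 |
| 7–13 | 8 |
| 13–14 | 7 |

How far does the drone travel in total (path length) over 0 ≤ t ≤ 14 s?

Distance (not displacement) is the total path length: add the absolute areas under v-t.
0–2 s: |8| × 2 = 16 m
2–4 s: |-2| × 2 = 4 m
4–7 s: |-11| × 3 = 33 m
7–13 s: |8| × 6 = 48 m
13–14 s: |7| × 1 = 7 m
Total distance = 108 m

108 m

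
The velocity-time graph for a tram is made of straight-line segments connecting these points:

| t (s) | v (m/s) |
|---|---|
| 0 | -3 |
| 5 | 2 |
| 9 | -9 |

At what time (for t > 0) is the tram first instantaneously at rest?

v changes sign on 0–5 s (from -3 to 2); the graph is linear there, so v = 0 at t = 0 + (3)·(5 − 0)/(2 − -3) = 3 s.

t = 3 s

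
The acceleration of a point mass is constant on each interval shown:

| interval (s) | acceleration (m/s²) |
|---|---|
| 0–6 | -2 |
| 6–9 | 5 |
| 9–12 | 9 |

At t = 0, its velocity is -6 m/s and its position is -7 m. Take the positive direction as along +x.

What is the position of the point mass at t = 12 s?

-79 m

On each constant-a segment, Δv = aΔt and Δx = v₀Δt + ½aΔt²; chain segment to segment.
0–6 s: v starts -6 m/s; Δx = -6·6 + ½·-2·6² = -72 m; v ends -18 m/s.
6–9 s: v starts -18 m/s; Δx = -18·3 + ½·5·3² = -31.5 m; v ends -3 m/s.
9–12 s: v starts -3 m/s; Δx = -3·3 + ½·9·3² = 31.5 m; v ends 24 m/s.
x(12) = -7 + Σ Δx = -79 m.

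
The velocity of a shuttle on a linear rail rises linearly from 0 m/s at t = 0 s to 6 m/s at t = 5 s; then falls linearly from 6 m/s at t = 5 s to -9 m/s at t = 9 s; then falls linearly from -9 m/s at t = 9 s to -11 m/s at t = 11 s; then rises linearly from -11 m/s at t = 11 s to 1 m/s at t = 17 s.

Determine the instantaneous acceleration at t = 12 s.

2 m/s²

Acceleration is the slope of the v-t graph on 11–17 s: (1 − -11)/(17 − 11) = 2 m/s².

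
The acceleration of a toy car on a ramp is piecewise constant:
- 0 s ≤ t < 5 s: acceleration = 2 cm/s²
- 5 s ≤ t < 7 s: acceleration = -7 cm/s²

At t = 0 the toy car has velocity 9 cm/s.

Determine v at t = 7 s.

5 cm/s

Δv equals the area under the a-t graph; then v = v₀ + Δv.
0–5 s: 2 × 5 = 10 cm/s
5–7 s: -7 × 2 = -14 cm/s
Δv = -4 cm/s, so v(7) = 9 + (-4) = 5 cm/s.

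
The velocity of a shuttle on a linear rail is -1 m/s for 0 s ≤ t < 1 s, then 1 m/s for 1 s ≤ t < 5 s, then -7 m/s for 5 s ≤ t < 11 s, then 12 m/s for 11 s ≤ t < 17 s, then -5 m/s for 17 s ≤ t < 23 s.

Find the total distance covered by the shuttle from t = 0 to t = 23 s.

Total distance travelled is ∫|v| dt — sum the magnitudes of each area piece.
0–1 s: |-1| × 1 = 1 m
1–5 s: |1| × 4 = 4 m
5–11 s: |-7| × 6 = 42 m
11–17 s: |12| × 6 = 72 m
17–23 s: |-5| × 6 = 30 m
Total distance = 149 m

149 m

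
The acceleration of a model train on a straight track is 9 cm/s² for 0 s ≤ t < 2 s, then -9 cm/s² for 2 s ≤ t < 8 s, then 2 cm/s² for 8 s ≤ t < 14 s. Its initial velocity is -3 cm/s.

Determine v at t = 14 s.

-27 cm/s

Δv equals the area under the a-t graph; then v = v₀ + Δv.
0–2 s: 9 × 2 = 18 cm/s
2–8 s: -9 × 6 = -54 cm/s
8–14 s: 2 × 6 = 12 cm/s
Δv = -24 cm/s, so v(14) = -3 + (-24) = -27 cm/s.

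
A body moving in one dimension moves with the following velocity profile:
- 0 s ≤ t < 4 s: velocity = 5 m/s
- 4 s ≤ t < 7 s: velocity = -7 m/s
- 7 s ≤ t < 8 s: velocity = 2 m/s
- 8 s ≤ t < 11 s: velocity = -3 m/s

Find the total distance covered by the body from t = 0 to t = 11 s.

52 m

Distance (not displacement) is the total path length: add the absolute areas under v-t.
0–4 s: |5| × 4 = 20 m
4–7 s: |-7| × 3 = 21 m
7–8 s: |2| × 1 = 2 m
8–11 s: |-3| × 3 = 9 m
Total distance = 52 m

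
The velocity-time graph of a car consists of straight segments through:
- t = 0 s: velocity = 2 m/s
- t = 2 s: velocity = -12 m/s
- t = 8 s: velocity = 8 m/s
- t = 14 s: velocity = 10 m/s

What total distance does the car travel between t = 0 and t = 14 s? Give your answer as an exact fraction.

3352/35 m

Distance (not displacement) is the total path length: add the absolute areas under v-t.
0–2 s: v = 0 at t = 2/7 s; triangle areas 2/7 + 72/7 = 74/7 m
2–8 s: v = 0 at t = 5.6 s; triangle areas 21.6 + 9.6 = 31.2 m
8–14 s: |½(8 + 10)(6)| = 54 m
Total distance = 3352/35 m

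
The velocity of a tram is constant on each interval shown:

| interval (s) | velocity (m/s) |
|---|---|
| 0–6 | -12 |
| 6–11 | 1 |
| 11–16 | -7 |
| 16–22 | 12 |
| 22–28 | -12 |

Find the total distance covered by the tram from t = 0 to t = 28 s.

256 m

Total distance travelled is ∫|v| dt — sum the magnitudes of each area piece.
0–6 s: |-12| × 6 = 72 m
6–11 s: |1| × 5 = 5 m
11–16 s: |-7| × 5 = 35 m
16–22 s: |12| × 6 = 72 m
22–28 s: |-12| × 6 = 72 m
Total distance = 256 m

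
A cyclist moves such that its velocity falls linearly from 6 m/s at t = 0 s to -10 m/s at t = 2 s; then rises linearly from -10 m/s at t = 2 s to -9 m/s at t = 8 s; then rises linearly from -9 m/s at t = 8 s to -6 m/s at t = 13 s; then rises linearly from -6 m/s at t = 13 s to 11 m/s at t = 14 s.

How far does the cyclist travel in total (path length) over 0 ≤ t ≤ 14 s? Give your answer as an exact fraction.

3659/34 m

Total distance travelled is ∫|v| dt — sum the magnitudes of each area piece.
0–2 s: v = 0 at t = 0.75 s; triangle areas 2.25 + 6.25 = 8.5 m
2–8 s: |½(-10 + -9)(6)| = 57 m
8–13 s: |½(-9 + -6)(5)| = 37.5 m
13–14 s: v = 0 at t = 227/17 s; triangle areas 18/17 + 121/34 = 157/34 m
Total distance = 3659/34 m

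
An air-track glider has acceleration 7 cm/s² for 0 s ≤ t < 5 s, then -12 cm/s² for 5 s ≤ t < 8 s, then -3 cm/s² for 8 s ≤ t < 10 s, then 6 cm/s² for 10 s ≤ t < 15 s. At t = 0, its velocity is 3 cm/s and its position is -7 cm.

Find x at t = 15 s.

On each constant-a segment, Δv = aΔt and Δx = v₀Δt + ½aΔt²; chain segment to segment.
0–5 s: v starts 3 cm/s; Δx = 3·5 + ½·7·5² = 102.5 cm; v ends 38 cm/s.
5–8 s: v starts 38 cm/s; Δx = 38·3 + ½·-12·3² = 60 cm; v ends 2 cm/s.
8–10 s: v starts 2 cm/s; Δx = 2·2 + ½·-3·2² = -2 cm; v ends -4 cm/s.
10–15 s: v starts -4 cm/s; Δx = -4·5 + ½·6·5² = 55 cm; v ends 26 cm/s.
x(15) = -7 + Σ Δx = 208.5 cm.

208.5 cm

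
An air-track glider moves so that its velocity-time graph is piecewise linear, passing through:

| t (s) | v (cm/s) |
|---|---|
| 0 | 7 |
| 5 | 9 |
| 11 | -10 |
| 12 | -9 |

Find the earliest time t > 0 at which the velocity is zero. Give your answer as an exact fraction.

v changes sign on 5–11 s (from 9 to -10); the graph is linear there, so v = 0 at t = 5 + (-9)·(11 − 5)/(-10 − 9) = 149/19 s.

t = 149/19 s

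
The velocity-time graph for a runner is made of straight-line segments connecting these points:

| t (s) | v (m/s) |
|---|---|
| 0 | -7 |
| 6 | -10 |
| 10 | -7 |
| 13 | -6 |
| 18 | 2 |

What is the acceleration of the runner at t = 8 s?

0.75 m/s²

Acceleration is the slope of the v-t graph on 6–10 s: (-7 − -10)/(10 − 6) = 0.75 m/s².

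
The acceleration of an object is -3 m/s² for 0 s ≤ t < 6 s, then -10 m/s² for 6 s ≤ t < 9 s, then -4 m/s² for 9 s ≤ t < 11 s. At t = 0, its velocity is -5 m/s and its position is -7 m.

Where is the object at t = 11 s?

On each constant-a segment, Δv = aΔt and Δx = v₀Δt + ½aΔt²; chain segment to segment.
0–6 s: v starts -5 m/s; Δx = -5·6 + ½·-3·6² = -84 m; v ends -23 m/s.
6–9 s: v starts -23 m/s; Δx = -23·3 + ½·-10·3² = -114 m; v ends -53 m/s.
9–11 s: v starts -53 m/s; Δx = -53·2 + ½·-4·2² = -114 m; v ends -61 m/s.
x(11) = -7 + Σ Δx = -319 m.

-319 m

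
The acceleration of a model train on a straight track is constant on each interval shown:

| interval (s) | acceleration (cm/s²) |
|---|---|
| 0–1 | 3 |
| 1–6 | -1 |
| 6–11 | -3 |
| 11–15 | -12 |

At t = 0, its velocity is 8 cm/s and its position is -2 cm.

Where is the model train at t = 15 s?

-89.5 cm

On each constant-a segment, Δv = aΔt and Δx = v₀Δt + ½aΔt²; chain segment to segment.
0–1 s: v starts 8 cm/s; Δx = 8·1 + ½·3·1² = 9.5 cm; v ends 11 cm/s.
1–6 s: v starts 11 cm/s; Δx = 11·5 + ½·-1·5² = 42.5 cm; v ends 6 cm/s.
6–11 s: v starts 6 cm/s; Δx = 6·5 + ½·-3·5² = -7.5 cm; v ends -9 cm/s.
11–15 s: v starts -9 cm/s; Δx = -9·4 + ½·-12·4² = -132 cm; v ends -57 cm/s.
x(15) = -2 + Σ Δx = -89.5 cm.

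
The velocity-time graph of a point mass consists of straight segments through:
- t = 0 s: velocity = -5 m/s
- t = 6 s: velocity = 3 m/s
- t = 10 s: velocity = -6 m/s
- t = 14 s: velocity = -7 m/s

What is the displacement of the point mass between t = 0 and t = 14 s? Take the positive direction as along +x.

-38 m

Displacement is the signed area under the v-t curve.
0–6 s: ½(-5 + 3)(6) = -6 m
6–10 s: ½(3 + -6)(4) = -6 m
10–14 s: ½(-6 + -7)(4) = -26 m
Net displacement = -38 m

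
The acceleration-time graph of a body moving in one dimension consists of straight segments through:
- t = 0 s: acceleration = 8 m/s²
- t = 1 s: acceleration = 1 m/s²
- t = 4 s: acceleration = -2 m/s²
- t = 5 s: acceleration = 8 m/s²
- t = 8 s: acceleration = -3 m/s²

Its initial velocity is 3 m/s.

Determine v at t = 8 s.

16.5 m/s

Δv equals the area under the a-t graph; then v = v₀ + Δv.
0–1 s: ½(8 + 1)(1) = 4.5 m/s
1–4 s: ½(1 + -2)(3) = -1.5 m/s
4–5 s: ½(-2 + 8)(1) = 3 m/s
5–8 s: ½(8 + -3)(3) = 7.5 m/s
Δv = 13.5 m/s, so v(8) = 3 + (13.5) = 16.5 m/s.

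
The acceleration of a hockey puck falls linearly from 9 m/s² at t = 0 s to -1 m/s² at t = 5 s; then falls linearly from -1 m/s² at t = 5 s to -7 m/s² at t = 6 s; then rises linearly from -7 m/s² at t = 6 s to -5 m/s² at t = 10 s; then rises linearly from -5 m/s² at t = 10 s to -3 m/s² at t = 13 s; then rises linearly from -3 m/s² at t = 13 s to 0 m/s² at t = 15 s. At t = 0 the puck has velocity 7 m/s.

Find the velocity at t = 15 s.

-16 m/s

Δv equals the area under the a-t graph; then v = v₀ + Δv.
0–5 s: ½(9 + -1)(5) = 20 m/s
5–6 s: ½(-1 + -7)(1) = -4 m/s
6–10 s: ½(-7 + -5)(4) = -24 m/s
10–13 s: ½(-5 + -3)(3) = -12 m/s
13–15 s: ½(-3 + 0)(2) = -3 m/s
Δv = -23 m/s, so v(15) = 7 + (-23) = -16 m/s.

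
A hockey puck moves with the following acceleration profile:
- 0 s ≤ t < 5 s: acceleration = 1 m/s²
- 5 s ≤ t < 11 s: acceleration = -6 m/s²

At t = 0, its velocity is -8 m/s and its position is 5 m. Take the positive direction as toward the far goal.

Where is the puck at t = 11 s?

-148.5 m

On each constant-a segment, Δv = aΔt and Δx = v₀Δt + ½aΔt²; chain segment to segment.
0–5 s: v starts -8 m/s; Δx = -8·5 + ½·1·5² = -27.5 m; v ends -3 m/s.
5–11 s: v starts -3 m/s; Δx = -3·6 + ½·-6·6² = -126 m; v ends -39 m/s.
x(11) = 5 + Σ Δx = -148.5 m.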